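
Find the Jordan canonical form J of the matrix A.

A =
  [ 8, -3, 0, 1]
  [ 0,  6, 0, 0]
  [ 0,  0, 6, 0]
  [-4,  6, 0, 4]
J_2(6) ⊕ J_1(6) ⊕ J_1(6)

The characteristic polynomial is
  det(x·I − A) = x^4 - 24*x^3 + 216*x^2 - 864*x + 1296 = (x - 6)^4

Eigenvalues and multiplicities (the geometric multiplicity of λ is n − rank(A − λI), which equals the number of Jordan blocks for λ):
  λ = 6: algebraic multiplicity = 4, geometric multiplicity = 3

Determining the block sizes for each eigenvalue:
  λ = 6: 3 blocks summing to 4 forces exactly one block of size 2 and the rest size 1 → block sizes [2, 1, 1]

Assembling the blocks gives a Jordan form
J =
  [6, 1, 0, 0]
  [0, 6, 0, 0]
  [0, 0, 6, 0]
  [0, 0, 0, 6]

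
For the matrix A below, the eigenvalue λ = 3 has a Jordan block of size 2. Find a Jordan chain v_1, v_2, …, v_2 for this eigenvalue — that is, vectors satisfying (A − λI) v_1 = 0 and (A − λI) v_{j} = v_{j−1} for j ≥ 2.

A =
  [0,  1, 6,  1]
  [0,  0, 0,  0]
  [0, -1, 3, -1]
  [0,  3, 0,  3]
A Jordan chain for λ = 3 of length 2:
v_1 = (-2, 0, -1, 0)ᵀ
v_2 = (1, 0, 0, 1)ᵀ

Let N = A − (3)·I. We want v_2 with N^2 v_2 = 0 but N^1 v_2 ≠ 0; then v_{j-1} := N · v_j for j = 2, …, 2.

Pick v_2 = (1, 0, 0, 1)ᵀ.
Then v_1 = N · v_2 = (-2, 0, -1, 0)ᵀ.

Sanity check: (A − (3)·I) v_1 = (0, 0, 0, 0)ᵀ = 0. ✓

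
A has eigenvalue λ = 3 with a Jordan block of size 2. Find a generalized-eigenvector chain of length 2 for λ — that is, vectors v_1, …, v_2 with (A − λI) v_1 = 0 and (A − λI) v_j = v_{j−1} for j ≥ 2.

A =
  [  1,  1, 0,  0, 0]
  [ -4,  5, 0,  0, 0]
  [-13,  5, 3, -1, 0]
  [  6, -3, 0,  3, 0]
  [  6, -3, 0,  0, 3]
A Jordan chain for λ = 3 of length 2:
v_1 = (-2, -4, -13, 6, 6)ᵀ
v_2 = (1, 0, 0, 0, 0)ᵀ

Let N = A − (3)·I. We want v_2 with N^2 v_2 = 0 but N^1 v_2 ≠ 0; then v_{j-1} := N · v_j for j = 2, …, 2.

Pick v_2 = (1, 0, 0, 0, 0)ᵀ.
Then v_1 = N · v_2 = (-2, -4, -13, 6, 6)ᵀ.

Sanity check: (A − (3)·I) v_1 = (0, 0, 0, 0, 0)ᵀ = 0. ✓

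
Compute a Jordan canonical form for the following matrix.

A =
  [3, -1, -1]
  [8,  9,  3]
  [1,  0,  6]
J_3(6)

The characteristic polynomial is
  det(x·I − A) = x^3 - 18*x^2 + 108*x - 216 = (x - 6)^3

Eigenvalues and multiplicities (the geometric multiplicity of λ is n − rank(A − λI), which equals the number of Jordan blocks for λ):
  λ = 6: algebraic multiplicity = 3, geometric multiplicity = 1

Determining the block sizes for each eigenvalue:
  λ = 6: one block (gm = 1), so the single block has size am = 3 → block sizes [3]

Assembling the blocks gives a Jordan form
J =
  [6, 1, 0]
  [0, 6, 1]
  [0, 0, 6]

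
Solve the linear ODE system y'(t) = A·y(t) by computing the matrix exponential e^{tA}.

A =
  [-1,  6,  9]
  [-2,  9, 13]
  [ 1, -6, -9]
e^{tA} =
  [-3*t + 3 - 2*exp(-t), 6 - 6*exp(-t), -3*t + 12 - 12*exp(-t)]
  [-5*t + 3 - 3*exp(-t), 10 - 9*exp(-t), -5*t + 18 - 18*exp(-t)]
  [3*t - 2 + 2*exp(-t), -6 + 6*exp(-t), 3*t - 11 + 12*exp(-t)]

Strategy: write A = P · J · P⁻¹ where J is a Jordan canonical form, so e^{tA} = P · e^{tJ} · P⁻¹, and e^{tJ} can be computed block-by-block.

A has Jordan form
J =
  [-1, 0, 0]
  [ 0, 0, 1]
  [ 0, 0, 0]
(up to reordering of blocks).

Per-block formulas:
  For a 2×2 Jordan block J_2(0): exp(t · J_2(0)) = e^(0t)·(I + t·N), where N is the 2×2 nilpotent shift.
  For a 1×1 block at λ = -1: exp(t · [-1]) = [e^(-1t)].

After assembling e^{tJ} and conjugating by P, we get:

e^{tA} =
  [-3*t + 3 - 2*exp(-t), 6 - 6*exp(-t), -3*t + 12 - 12*exp(-t)]
  [-5*t + 3 - 3*exp(-t), 10 - 9*exp(-t), -5*t + 18 - 18*exp(-t)]
  [3*t - 2 + 2*exp(-t), -6 + 6*exp(-t), 3*t - 11 + 12*exp(-t)]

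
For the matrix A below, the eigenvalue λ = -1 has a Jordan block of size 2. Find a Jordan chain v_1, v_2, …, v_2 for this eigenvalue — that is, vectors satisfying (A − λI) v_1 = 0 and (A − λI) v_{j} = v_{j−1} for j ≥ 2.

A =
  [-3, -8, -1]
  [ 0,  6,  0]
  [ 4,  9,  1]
A Jordan chain for λ = -1 of length 2:
v_1 = (-2, 0, 4)ᵀ
v_2 = (1, 0, 0)ᵀ

Let N = A − (-1)·I. We want v_2 with N^2 v_2 = 0 but N^1 v_2 ≠ 0; then v_{j-1} := N · v_j for j = 2, …, 2.

Pick v_2 = (1, 0, 0)ᵀ.
Then v_1 = N · v_2 = (-2, 0, 4)ᵀ.

Sanity check: (A − (-1)·I) v_1 = (0, 0, 0)ᵀ = 0. ✓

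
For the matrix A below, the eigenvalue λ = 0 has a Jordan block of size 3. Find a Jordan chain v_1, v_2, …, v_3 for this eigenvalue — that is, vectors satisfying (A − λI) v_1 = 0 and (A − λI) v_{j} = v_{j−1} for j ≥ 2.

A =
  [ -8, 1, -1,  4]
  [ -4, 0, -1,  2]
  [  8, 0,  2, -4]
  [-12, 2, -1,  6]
A Jordan chain for λ = 0 of length 3:
v_1 = (4, 0, 0, 8)ᵀ
v_2 = (-8, -4, 8, -12)ᵀ
v_3 = (1, 0, 0, 0)ᵀ

Let N = A − (0)·I. We want v_3 with N^3 v_3 = 0 but N^2 v_3 ≠ 0; then v_{j-1} := N · v_j for j = 3, …, 2.

Pick v_3 = (1, 0, 0, 0)ᵀ.
Then v_2 = N · v_3 = (-8, -4, 8, -12)ᵀ.
Then v_1 = N · v_2 = (4, 0, 0, 8)ᵀ.

Sanity check: (A − (0)·I) v_1 = (0, 0, 0, 0)ᵀ = 0. ✓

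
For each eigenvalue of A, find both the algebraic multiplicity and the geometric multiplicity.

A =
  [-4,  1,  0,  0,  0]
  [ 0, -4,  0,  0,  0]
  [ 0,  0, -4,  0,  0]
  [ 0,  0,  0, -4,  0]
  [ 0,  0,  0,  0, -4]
λ = -4: alg = 5, geom = 4

Step 1 — factor the characteristic polynomial to read off the algebraic multiplicities:
  χ_A(x) = (x + 4)^5

Step 2 — compute geometric multiplicities via the rank-nullity identity g(λ) = n − rank(A − λI):
  rank(A − (-4)·I) = 1, so dim ker(A − (-4)·I) = n − 1 = 4

Summary:
  λ = -4: algebraic multiplicity = 5, geometric multiplicity = 4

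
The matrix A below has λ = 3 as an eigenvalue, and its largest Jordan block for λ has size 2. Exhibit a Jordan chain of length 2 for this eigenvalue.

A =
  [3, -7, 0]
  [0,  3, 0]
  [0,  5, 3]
A Jordan chain for λ = 3 of length 2:
v_1 = (-7, 0, 5)ᵀ
v_2 = (0, 1, 0)ᵀ

Let N = A − (3)·I. We want v_2 with N^2 v_2 = 0 but N^1 v_2 ≠ 0; then v_{j-1} := N · v_j for j = 2, …, 2.

Pick v_2 = (0, 1, 0)ᵀ.
Then v_1 = N · v_2 = (-7, 0, 5)ᵀ.

Sanity check: (A − (3)·I) v_1 = (0, 0, 0)ᵀ = 0. ✓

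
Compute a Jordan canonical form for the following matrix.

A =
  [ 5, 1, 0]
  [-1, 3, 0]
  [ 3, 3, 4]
J_2(4) ⊕ J_1(4)

The characteristic polynomial is
  det(x·I − A) = x^3 - 12*x^2 + 48*x - 64 = (x - 4)^3

Eigenvalues and multiplicities (the geometric multiplicity of λ is n − rank(A − λI), which equals the number of Jordan blocks for λ):
  λ = 4: algebraic multiplicity = 3, geometric multiplicity = 2

Determining the block sizes for each eigenvalue:
  λ = 4: 2 blocks summing to 3 forces exactly one block of size 2 and the rest size 1 → block sizes [2, 1]

Assembling the blocks gives a Jordan form
J =
  [4, 1, 0]
  [0, 4, 0]
  [0, 0, 4]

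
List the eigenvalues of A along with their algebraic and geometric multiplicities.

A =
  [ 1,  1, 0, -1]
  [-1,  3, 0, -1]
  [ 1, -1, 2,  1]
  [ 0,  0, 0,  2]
λ = 2: alg = 4, geom = 3

Step 1 — factor the characteristic polynomial to read off the algebraic multiplicities:
  χ_A(x) = (x - 2)^4

Step 2 — compute geometric multiplicities via the rank-nullity identity g(λ) = n − rank(A − λI):
  rank(A − (2)·I) = 1, so dim ker(A − (2)·I) = n − 1 = 3

Summary:
  λ = 2: algebraic multiplicity = 4, geometric multiplicity = 3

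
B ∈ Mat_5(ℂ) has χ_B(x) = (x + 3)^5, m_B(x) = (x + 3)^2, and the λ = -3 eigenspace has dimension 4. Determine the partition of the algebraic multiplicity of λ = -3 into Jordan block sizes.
Block sizes for λ = -3: [2, 1, 1, 1]

Step 1 — from the characteristic polynomial, algebraic multiplicity of λ = -3 is 5. From dim ker(B − (-3)·I) = 4, there are exactly 4 Jordan blocks for λ = -3.
Step 2 — from the minimal polynomial, the factor (x + 3)^2 tells us the largest block for λ = -3 has size 2.
Step 3 — with total size 5, 4 blocks, and largest block 2, the block sizes (in nonincreasing order) are [2, 1, 1, 1].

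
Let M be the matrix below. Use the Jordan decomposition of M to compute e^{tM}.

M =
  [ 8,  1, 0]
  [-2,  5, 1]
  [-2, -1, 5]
e^{tM} =
  [t^2*exp(6*t) + 2*t*exp(6*t) + exp(6*t), t^2*exp(6*t)/2 + t*exp(6*t), t^2*exp(6*t)/2]
  [-2*t^2*exp(6*t) - 2*t*exp(6*t), -t^2*exp(6*t) - t*exp(6*t) + exp(6*t), -t^2*exp(6*t) + t*exp(6*t)]
  [-2*t*exp(6*t), -t*exp(6*t), -t*exp(6*t) + exp(6*t)]

Strategy: write M = P · J · P⁻¹ where J is a Jordan canonical form, so e^{tM} = P · e^{tJ} · P⁻¹, and e^{tJ} can be computed block-by-block.

M has Jordan form
J =
  [6, 1, 0]
  [0, 6, 1]
  [0, 0, 6]
(up to reordering of blocks).

Per-block formulas:
  For a 3×3 Jordan block J_3(6): exp(t · J_3(6)) = e^(6t)·(I + t·N + (t^2/2)·N^2), where N is the 3×3 nilpotent shift.

After assembling e^{tJ} and conjugating by P, we get:

e^{tM} =
  [t^2*exp(6*t) + 2*t*exp(6*t) + exp(6*t), t^2*exp(6*t)/2 + t*exp(6*t), t^2*exp(6*t)/2]
  [-2*t^2*exp(6*t) - 2*t*exp(6*t), -t^2*exp(6*t) - t*exp(6*t) + exp(6*t), -t^2*exp(6*t) + t*exp(6*t)]
  [-2*t*exp(6*t), -t*exp(6*t), -t*exp(6*t) + exp(6*t)]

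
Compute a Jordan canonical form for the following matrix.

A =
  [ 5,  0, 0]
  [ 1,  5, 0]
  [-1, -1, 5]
J_3(5)

The characteristic polynomial is
  det(x·I − A) = x^3 - 15*x^2 + 75*x - 125 = (x - 5)^3

Eigenvalues and multiplicities (the geometric multiplicity of λ is n − rank(A − λI), which equals the number of Jordan blocks for λ):
  λ = 5: algebraic multiplicity = 3, geometric multiplicity = 1

Determining the block sizes for each eigenvalue:
  λ = 5: one block (gm = 1), so the single block has size am = 3 → block sizes [3]

Assembling the blocks gives a Jordan form
J =
  [5, 1, 0]
  [0, 5, 1]
  [0, 0, 5]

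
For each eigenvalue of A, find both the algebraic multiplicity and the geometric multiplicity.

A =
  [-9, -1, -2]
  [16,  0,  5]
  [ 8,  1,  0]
λ = -3: alg = 3, geom = 1

Step 1 — factor the characteristic polynomial to read off the algebraic multiplicities:
  χ_A(x) = (x + 3)^3

Step 2 — compute geometric multiplicities via the rank-nullity identity g(λ) = n − rank(A − λI):
  rank(A − (-3)·I) = 2, so dim ker(A − (-3)·I) = n − 2 = 1

Summary:
  λ = -3: algebraic multiplicity = 3, geometric multiplicity = 1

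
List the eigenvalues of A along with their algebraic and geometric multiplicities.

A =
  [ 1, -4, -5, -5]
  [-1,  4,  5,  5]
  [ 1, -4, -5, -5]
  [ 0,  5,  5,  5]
λ = 0: alg = 3, geom = 2; λ = 5: alg = 1, geom = 1

Step 1 — factor the characteristic polynomial to read off the algebraic multiplicities:
  χ_A(x) = x^3*(x - 5)

Step 2 — compute geometric multiplicities via the rank-nullity identity g(λ) = n − rank(A − λI):
  rank(A − (0)·I) = 2, so dim ker(A − (0)·I) = n − 2 = 2
  rank(A − (5)·I) = 3, so dim ker(A − (5)·I) = n − 3 = 1

Summary:
  λ = 0: algebraic multiplicity = 3, geometric multiplicity = 2
  λ = 5: algebraic multiplicity = 1, geometric multiplicity = 1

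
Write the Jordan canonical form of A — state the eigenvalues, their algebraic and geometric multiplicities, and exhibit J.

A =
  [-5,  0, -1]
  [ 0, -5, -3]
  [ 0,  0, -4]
J_1(-5) ⊕ J_1(-5) ⊕ J_1(-4)

The characteristic polynomial is
  det(x·I − A) = x^3 + 14*x^2 + 65*x + 100 = (x + 4)*(x + 5)^2

Eigenvalues and multiplicities (the geometric multiplicity of λ is n − rank(A − λI), which equals the number of Jordan blocks for λ):
  λ = -5: algebraic multiplicity = 2, geometric multiplicity = 2
  λ = -4: algebraic multiplicity = 1, geometric multiplicity = 1

Determining the block sizes for each eigenvalue:
  λ = -5: gm = am = 2, so every block has size 1 → block sizes [1, 1]
  λ = -4: one block (gm = 1), so the single block has size am = 1 → block sizes [1]

Assembling the blocks gives a Jordan form
J =
  [-5,  0,  0]
  [ 0, -5,  0]
  [ 0,  0, -4]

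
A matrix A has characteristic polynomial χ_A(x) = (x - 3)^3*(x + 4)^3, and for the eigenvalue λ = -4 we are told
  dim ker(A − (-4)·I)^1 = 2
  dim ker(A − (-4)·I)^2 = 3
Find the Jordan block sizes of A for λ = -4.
Block sizes for λ = -4: [2, 1]

From the dimensions of kernels of powers, the number of Jordan blocks of size at least j is d_j − d_{j−1} where d_j = dim ker(N^j) (with d_0 = 0). Computing the differences gives [2, 1].
The number of blocks of size exactly k is (#blocks of size ≥ k) − (#blocks of size ≥ k + 1), so the partition is: 1 block(s) of size 1, 1 block(s) of size 2.
In nonincreasing order the block sizes are [2, 1].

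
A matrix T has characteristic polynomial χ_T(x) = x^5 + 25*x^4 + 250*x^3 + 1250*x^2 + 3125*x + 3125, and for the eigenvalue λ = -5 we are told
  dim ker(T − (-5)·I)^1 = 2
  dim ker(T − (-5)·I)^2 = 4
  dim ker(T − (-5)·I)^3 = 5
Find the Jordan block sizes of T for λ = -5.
Block sizes for λ = -5: [3, 2]

From the dimensions of kernels of powers, the number of Jordan blocks of size at least j is d_j − d_{j−1} where d_j = dim ker(N^j) (with d_0 = 0). Computing the differences gives [2, 2, 1].
The number of blocks of size exactly k is (#blocks of size ≥ k) − (#blocks of size ≥ k + 1), so the partition is: 1 block(s) of size 2, 1 block(s) of size 3.
In nonincreasing order the block sizes are [3, 2].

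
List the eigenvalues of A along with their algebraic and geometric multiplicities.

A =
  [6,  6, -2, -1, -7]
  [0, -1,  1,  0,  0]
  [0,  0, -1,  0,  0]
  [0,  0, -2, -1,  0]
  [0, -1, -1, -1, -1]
λ = -1: alg = 4, geom = 2; λ = 6: alg = 1, geom = 1

Step 1 — factor the characteristic polynomial to read off the algebraic multiplicities:
  χ_A(x) = (x - 6)*(x + 1)^4

Step 2 — compute geometric multiplicities via the rank-nullity identity g(λ) = n − rank(A − λI):
  rank(A − (-1)·I) = 3, so dim ker(A − (-1)·I) = n − 3 = 2
  rank(A − (6)·I) = 4, so dim ker(A − (6)·I) = n − 4 = 1

Summary:
  λ = -1: algebraic multiplicity = 4, geometric multiplicity = 2
  λ = 6: algebraic multiplicity = 1, geometric multiplicity = 1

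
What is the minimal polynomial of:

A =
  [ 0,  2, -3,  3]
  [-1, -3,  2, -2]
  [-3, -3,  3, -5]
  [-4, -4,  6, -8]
x^3 + 6*x^2 + 12*x + 8

The characteristic polynomial is χ_A(x) = (x + 2)^4, so the eigenvalues are known. The minimal polynomial is
  m_A(x) = Π_λ (x − λ)^{k_λ}
where k_λ is the size of the *largest* Jordan block for λ (equivalently, the smallest k with (A − λI)^k v = 0 for every generalised eigenvector v of λ).

  λ = -2: largest Jordan block has size 3, contributing (x + 2)^3

So m_A(x) = (x + 2)^3 = x^3 + 6*x^2 + 12*x + 8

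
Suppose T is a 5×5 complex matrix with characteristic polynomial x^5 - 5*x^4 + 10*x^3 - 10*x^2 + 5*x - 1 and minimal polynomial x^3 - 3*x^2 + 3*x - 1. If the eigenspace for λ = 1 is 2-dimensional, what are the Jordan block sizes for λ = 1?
Block sizes for λ = 1: [3, 2]

Step 1 — from the characteristic polynomial, algebraic multiplicity of λ = 1 is 5. From dim ker(T − (1)·I) = 2, there are exactly 2 Jordan blocks for λ = 1.
Step 2 — from the minimal polynomial, the factor (x − 1)^3 tells us the largest block for λ = 1 has size 3.
Step 3 — with total size 5, 2 blocks, and largest block 3, the block sizes (in nonincreasing order) are [3, 2].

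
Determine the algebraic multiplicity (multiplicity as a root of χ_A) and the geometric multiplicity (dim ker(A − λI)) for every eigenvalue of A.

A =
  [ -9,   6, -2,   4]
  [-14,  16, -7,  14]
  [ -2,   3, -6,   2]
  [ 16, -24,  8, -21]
λ = -5: alg = 4, geom = 3

Step 1 — factor the characteristic polynomial to read off the algebraic multiplicities:
  χ_A(x) = (x + 5)^4

Step 2 — compute geometric multiplicities via the rank-nullity identity g(λ) = n − rank(A − λI):
  rank(A − (-5)·I) = 1, so dim ker(A − (-5)·I) = n − 1 = 3

Summary:
  λ = -5: algebraic multiplicity = 4, geometric multiplicity = 3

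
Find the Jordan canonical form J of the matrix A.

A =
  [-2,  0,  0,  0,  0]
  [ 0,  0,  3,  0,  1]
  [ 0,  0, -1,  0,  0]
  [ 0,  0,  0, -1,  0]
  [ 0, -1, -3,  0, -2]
J_1(-2) ⊕ J_2(-1) ⊕ J_1(-1) ⊕ J_1(-1)

The characteristic polynomial is
  det(x·I − A) = x^5 + 6*x^4 + 14*x^3 + 16*x^2 + 9*x + 2 = (x + 1)^4*(x + 2)

Eigenvalues and multiplicities (the geometric multiplicity of λ is n − rank(A − λI), which equals the number of Jordan blocks for λ):
  λ = -2: algebraic multiplicity = 1, geometric multiplicity = 1
  λ = -1: algebraic multiplicity = 4, geometric multiplicity = 3

Determining the block sizes for each eigenvalue:
  λ = -2: one block (gm = 1), so the single block has size am = 1 → block sizes [1]
  λ = -1: 3 blocks summing to 4 forces exactly one block of size 2 and the rest size 1 → block sizes [2, 1, 1]

Assembling the blocks gives a Jordan form
J =
  [-2,  0,  0,  0,  0]
  [ 0, -1,  1,  0,  0]
  [ 0,  0, -1,  0,  0]
  [ 0,  0,  0, -1,  0]
  [ 0,  0,  0,  0, -1]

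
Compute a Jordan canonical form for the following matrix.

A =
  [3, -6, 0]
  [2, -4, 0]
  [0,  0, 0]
J_1(-1) ⊕ J_1(0) ⊕ J_1(0)

The characteristic polynomial is
  det(x·I − A) = x^3 + x^2 = x^2*(x + 1)

Eigenvalues and multiplicities (the geometric multiplicity of λ is n − rank(A − λI), which equals the number of Jordan blocks for λ):
  λ = -1: algebraic multiplicity = 1, geometric multiplicity = 1
  λ = 0: algebraic multiplicity = 2, geometric multiplicity = 2

Determining the block sizes for each eigenvalue:
  λ = -1: one block (gm = 1), so the single block has size am = 1 → block sizes [1]
  λ = 0: gm = am = 2, so every block has size 1 → block sizes [1, 1]

Assembling the blocks gives a Jordan form
J =
  [-1, 0, 0]
  [ 0, 0, 0]
  [ 0, 0, 0]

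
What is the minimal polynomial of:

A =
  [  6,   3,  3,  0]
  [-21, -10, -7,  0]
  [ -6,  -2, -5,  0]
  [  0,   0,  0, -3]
x^2 + 6*x + 9

The characteristic polynomial is χ_A(x) = (x + 3)^4, so the eigenvalues are known. The minimal polynomial is
  m_A(x) = Π_λ (x − λ)^{k_λ}
where k_λ is the size of the *largest* Jordan block for λ (equivalently, the smallest k with (A − λI)^k v = 0 for every generalised eigenvector v of λ).

  λ = -3: largest Jordan block has size 2, contributing (x + 3)^2

So m_A(x) = (x + 3)^2 = x^2 + 6*x + 9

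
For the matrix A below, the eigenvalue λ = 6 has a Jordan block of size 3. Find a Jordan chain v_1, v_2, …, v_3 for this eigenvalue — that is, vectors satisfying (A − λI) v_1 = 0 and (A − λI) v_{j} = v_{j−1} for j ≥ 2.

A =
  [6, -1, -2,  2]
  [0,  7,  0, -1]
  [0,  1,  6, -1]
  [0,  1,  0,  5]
A Jordan chain for λ = 6 of length 3:
v_1 = (-1, 0, 0, 0)ᵀ
v_2 = (-1, 1, 1, 1)ᵀ
v_3 = (0, 1, 0, 0)ᵀ

Let N = A − (6)·I. We want v_3 with N^3 v_3 = 0 but N^2 v_3 ≠ 0; then v_{j-1} := N · v_j for j = 3, …, 2.

Pick v_3 = (0, 1, 0, 0)ᵀ.
Then v_2 = N · v_3 = (-1, 1, 1, 1)ᵀ.
Then v_1 = N · v_2 = (-1, 0, 0, 0)ᵀ.

Sanity check: (A − (6)·I) v_1 = (0, 0, 0, 0)ᵀ = 0. ✓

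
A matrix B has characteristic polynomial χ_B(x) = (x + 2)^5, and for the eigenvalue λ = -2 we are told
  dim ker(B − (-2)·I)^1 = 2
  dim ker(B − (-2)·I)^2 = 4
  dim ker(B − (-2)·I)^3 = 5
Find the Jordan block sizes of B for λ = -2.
Block sizes for λ = -2: [3, 2]

From the dimensions of kernels of powers, the number of Jordan blocks of size at least j is d_j − d_{j−1} where d_j = dim ker(N^j) (with d_0 = 0). Computing the differences gives [2, 2, 1].
The number of blocks of size exactly k is (#blocks of size ≥ k) − (#blocks of size ≥ k + 1), so the partition is: 1 block(s) of size 2, 1 block(s) of size 3.
In nonincreasing order the block sizes are [3, 2].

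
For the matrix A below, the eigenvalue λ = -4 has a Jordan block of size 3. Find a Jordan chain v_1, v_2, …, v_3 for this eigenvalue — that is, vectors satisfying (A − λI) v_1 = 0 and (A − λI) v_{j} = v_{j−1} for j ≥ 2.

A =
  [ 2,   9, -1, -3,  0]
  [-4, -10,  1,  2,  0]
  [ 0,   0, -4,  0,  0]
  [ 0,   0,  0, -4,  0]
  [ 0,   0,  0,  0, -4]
A Jordan chain for λ = -4 of length 3:
v_1 = (3, -2, 0, 0, 0)ᵀ
v_2 = (-1, 1, 0, 0, 0)ᵀ
v_3 = (0, 0, 1, 0, 0)ᵀ

Let N = A − (-4)·I. We want v_3 with N^3 v_3 = 0 but N^2 v_3 ≠ 0; then v_{j-1} := N · v_j for j = 3, …, 2.

Pick v_3 = (0, 0, 1, 0, 0)ᵀ.
Then v_2 = N · v_3 = (-1, 1, 0, 0, 0)ᵀ.
Then v_1 = N · v_2 = (3, -2, 0, 0, 0)ᵀ.

Sanity check: (A − (-4)·I) v_1 = (0, 0, 0, 0, 0)ᵀ = 0. ✓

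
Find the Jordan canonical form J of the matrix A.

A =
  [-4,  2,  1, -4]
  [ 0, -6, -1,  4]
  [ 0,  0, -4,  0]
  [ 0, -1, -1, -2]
J_3(-4) ⊕ J_1(-4)

The characteristic polynomial is
  det(x·I − A) = x^4 + 16*x^3 + 96*x^2 + 256*x + 256 = (x + 4)^4

Eigenvalues and multiplicities (the geometric multiplicity of λ is n − rank(A − λI), which equals the number of Jordan blocks for λ):
  λ = -4: algebraic multiplicity = 4, geometric multiplicity = 2

Determining the block sizes for each eigenvalue:
  λ = -4: with am = 4 and gm = 2, the partition is not yet determined (e.g. several partitions of 4 into 2 parts exist). Let N = A − (-4)·I. Computing rank(N^1) = 2, rank(N^2) = 1, rank(N^3) = 0; the number of blocks of size ≥ j is rank(N^{j−1}) − rank(N^j), giving [2, 1, 1]. So we have 1 block(s) of size 3, 1 block(s) of size 1 → block sizes [3, 1]

Assembling the blocks gives a Jordan form
J =
  [-4,  1,  0,  0]
  [ 0, -4,  1,  0]
  [ 0,  0, -4,  0]
  [ 0,  0,  0, -4]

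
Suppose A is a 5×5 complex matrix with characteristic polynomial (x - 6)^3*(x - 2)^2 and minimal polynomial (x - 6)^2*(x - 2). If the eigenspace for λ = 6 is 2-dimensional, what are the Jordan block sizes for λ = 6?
Block sizes for λ = 6: [2, 1]

Step 1 — from the characteristic polynomial, algebraic multiplicity of λ = 6 is 3. From dim ker(A − (6)·I) = 2, there are exactly 2 Jordan blocks for λ = 6.
Step 2 — from the minimal polynomial, the factor (x − 6)^2 tells us the largest block for λ = 6 has size 2.
Step 3 — with total size 3, 2 blocks, and largest block 2, the block sizes (in nonincreasing order) are [2, 1].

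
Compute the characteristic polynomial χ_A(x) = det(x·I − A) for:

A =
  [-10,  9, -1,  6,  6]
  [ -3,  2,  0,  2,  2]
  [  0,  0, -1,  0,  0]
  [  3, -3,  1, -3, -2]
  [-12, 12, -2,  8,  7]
x^5 + 5*x^4 + 10*x^3 + 10*x^2 + 5*x + 1

Expanding det(x·I − A) (e.g. by cofactor expansion or by noting that A is similar to its Jordan form J, which has the same characteristic polynomial as A) gives
  χ_A(x) = x^5 + 5*x^4 + 10*x^3 + 10*x^2 + 5*x + 1
which factors as (x + 1)^5. The eigenvalues (with algebraic multiplicities) are λ = -1 with multiplicity 5.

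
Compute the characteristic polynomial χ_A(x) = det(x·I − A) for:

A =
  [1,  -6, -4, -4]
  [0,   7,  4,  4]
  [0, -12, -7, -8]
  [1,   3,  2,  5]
x^4 - 6*x^3 + 12*x^2 - 10*x + 3

Expanding det(x·I − A) (e.g. by cofactor expansion or by noting that A is similar to its Jordan form J, which has the same characteristic polynomial as A) gives
  χ_A(x) = x^4 - 6*x^3 + 12*x^2 - 10*x + 3
which factors as (x - 3)*(x - 1)^3. The eigenvalues (with algebraic multiplicities) are λ = 1 with multiplicity 3, λ = 3 with multiplicity 1.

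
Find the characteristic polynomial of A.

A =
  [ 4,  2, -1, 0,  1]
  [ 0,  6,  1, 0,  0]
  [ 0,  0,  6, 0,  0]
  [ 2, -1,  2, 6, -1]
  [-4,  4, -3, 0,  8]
x^5 - 30*x^4 + 360*x^3 - 2160*x^2 + 6480*x - 7776

Expanding det(x·I − A) (e.g. by cofactor expansion or by noting that A is similar to its Jordan form J, which has the same characteristic polynomial as A) gives
  χ_A(x) = x^5 - 30*x^4 + 360*x^3 - 2160*x^2 + 6480*x - 7776
which factors as (x - 6)^5. The eigenvalues (with algebraic multiplicities) are λ = 6 with multiplicity 5.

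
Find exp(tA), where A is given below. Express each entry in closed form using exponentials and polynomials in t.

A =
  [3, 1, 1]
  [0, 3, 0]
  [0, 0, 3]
e^{tA} =
  [exp(3*t), t*exp(3*t), t*exp(3*t)]
  [0, exp(3*t), 0]
  [0, 0, exp(3*t)]

Strategy: write A = P · J · P⁻¹ where J is a Jordan canonical form, so e^{tA} = P · e^{tJ} · P⁻¹, and e^{tJ} can be computed block-by-block.

A has Jordan form
J =
  [3, 1, 0]
  [0, 3, 0]
  [0, 0, 3]
(up to reordering of blocks).

Per-block formulas:
  For a 2×2 Jordan block J_2(3): exp(t · J_2(3)) = e^(3t)·(I + t·N), where N is the 2×2 nilpotent shift.
  For a 1×1 block at λ = 3: exp(t · [3]) = [e^(3t)].

After assembling e^{tJ} and conjugating by P, we get:

e^{tA} =
  [exp(3*t), t*exp(3*t), t*exp(3*t)]
  [0, exp(3*t), 0]
  [0, 0, exp(3*t)]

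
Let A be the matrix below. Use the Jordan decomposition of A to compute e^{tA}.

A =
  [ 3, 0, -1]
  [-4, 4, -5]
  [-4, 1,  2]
e^{tA} =
  [2*t^2*exp(3*t) + exp(3*t), -t^2*exp(3*t)/2, t^2*exp(3*t)/2 - t*exp(3*t)]
  [8*t^2*exp(3*t) - 4*t*exp(3*t), -2*t^2*exp(3*t) + t*exp(3*t) + exp(3*t), 2*t^2*exp(3*t) - 5*t*exp(3*t)]
  [-4*t*exp(3*t), t*exp(3*t), -t*exp(3*t) + exp(3*t)]

Strategy: write A = P · J · P⁻¹ where J is a Jordan canonical form, so e^{tA} = P · e^{tJ} · P⁻¹, and e^{tJ} can be computed block-by-block.

A has Jordan form
J =
  [3, 1, 0]
  [0, 3, 1]
  [0, 0, 3]
(up to reordering of blocks).

Per-block formulas:
  For a 3×3 Jordan block J_3(3): exp(t · J_3(3)) = e^(3t)·(I + t·N + (t^2/2)·N^2), where N is the 3×3 nilpotent shift.

After assembling e^{tJ} and conjugating by P, we get:

e^{tA} =
  [2*t^2*exp(3*t) + exp(3*t), -t^2*exp(3*t)/2, t^2*exp(3*t)/2 - t*exp(3*t)]
  [8*t^2*exp(3*t) - 4*t*exp(3*t), -2*t^2*exp(3*t) + t*exp(3*t) + exp(3*t), 2*t^2*exp(3*t) - 5*t*exp(3*t)]
  [-4*t*exp(3*t), t*exp(3*t), -t*exp(3*t) + exp(3*t)]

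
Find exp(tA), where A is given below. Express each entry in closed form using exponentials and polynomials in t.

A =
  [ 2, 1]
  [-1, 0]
e^{tA} =
  [t*exp(t) + exp(t), t*exp(t)]
  [-t*exp(t), -t*exp(t) + exp(t)]

Strategy: write A = P · J · P⁻¹ where J is a Jordan canonical form, so e^{tA} = P · e^{tJ} · P⁻¹, and e^{tJ} can be computed block-by-block.

A has Jordan form
J =
  [1, 1]
  [0, 1]
(up to reordering of blocks).

Per-block formulas:
  For a 2×2 Jordan block J_2(1): exp(t · J_2(1)) = e^(1t)·(I + t·N), where N is the 2×2 nilpotent shift.

After assembling e^{tJ} and conjugating by P, we get:

e^{tA} =
  [t*exp(t) + exp(t), t*exp(t)]
  [-t*exp(t), -t*exp(t) + exp(t)]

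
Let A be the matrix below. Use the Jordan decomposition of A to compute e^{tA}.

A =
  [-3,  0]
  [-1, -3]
e^{tA} =
  [exp(-3*t), 0]
  [-t*exp(-3*t), exp(-3*t)]

Strategy: write A = P · J · P⁻¹ where J is a Jordan canonical form, so e^{tA} = P · e^{tJ} · P⁻¹, and e^{tJ} can be computed block-by-block.

A has Jordan form
J =
  [-3,  1]
  [ 0, -3]
(up to reordering of blocks).

Per-block formulas:
  For a 2×2 Jordan block J_2(-3): exp(t · J_2(-3)) = e^(-3t)·(I + t·N), where N is the 2×2 nilpotent shift.

After assembling e^{tJ} and conjugating by P, we get:

e^{tA} =
  [exp(-3*t), 0]
  [-t*exp(-3*t), exp(-3*t)]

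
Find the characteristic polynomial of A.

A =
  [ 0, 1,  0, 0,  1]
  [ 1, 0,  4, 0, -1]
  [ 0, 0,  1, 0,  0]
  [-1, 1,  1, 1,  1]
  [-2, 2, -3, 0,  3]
x^5 - 5*x^4 + 10*x^3 - 10*x^2 + 5*x - 1

Expanding det(x·I − A) (e.g. by cofactor expansion or by noting that A is similar to its Jordan form J, which has the same characteristic polynomial as A) gives
  χ_A(x) = x^5 - 5*x^4 + 10*x^3 - 10*x^2 + 5*x - 1
which factors as (x - 1)^5. The eigenvalues (with algebraic multiplicities) are λ = 1 with multiplicity 5.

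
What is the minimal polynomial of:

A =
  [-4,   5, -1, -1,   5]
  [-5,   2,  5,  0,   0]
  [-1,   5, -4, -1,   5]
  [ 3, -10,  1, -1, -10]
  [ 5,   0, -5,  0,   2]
x^4 + 7*x^3 + 9*x^2 - 27*x - 54

The characteristic polynomial is χ_A(x) = (x - 2)^2*(x + 3)^3, so the eigenvalues are known. The minimal polynomial is
  m_A(x) = Π_λ (x − λ)^{k_λ}
where k_λ is the size of the *largest* Jordan block for λ (equivalently, the smallest k with (A − λI)^k v = 0 for every generalised eigenvector v of λ).

  λ = -3: largest Jordan block has size 3, contributing (x + 3)^3
  λ = 2: largest Jordan block has size 1, contributing (x − 2)

So m_A(x) = (x - 2)*(x + 3)^3 = x^4 + 7*x^3 + 9*x^2 - 27*x - 54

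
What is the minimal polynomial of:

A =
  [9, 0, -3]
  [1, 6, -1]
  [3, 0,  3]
x^2 - 12*x + 36

The characteristic polynomial is χ_A(x) = (x - 6)^3, so the eigenvalues are known. The minimal polynomial is
  m_A(x) = Π_λ (x − λ)^{k_λ}
where k_λ is the size of the *largest* Jordan block for λ (equivalently, the smallest k with (A − λI)^k v = 0 for every generalised eigenvector v of λ).

  λ = 6: largest Jordan block has size 2, contributing (x − 6)^2

So m_A(x) = (x - 6)^2 = x^2 - 12*x + 36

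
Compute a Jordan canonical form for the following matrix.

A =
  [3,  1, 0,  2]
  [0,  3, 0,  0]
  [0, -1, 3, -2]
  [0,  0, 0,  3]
J_2(3) ⊕ J_1(3) ⊕ J_1(3)

The characteristic polynomial is
  det(x·I − A) = x^4 - 12*x^3 + 54*x^2 - 108*x + 81 = (x - 3)^4

Eigenvalues and multiplicities (the geometric multiplicity of λ is n − rank(A − λI), which equals the number of Jordan blocks for λ):
  λ = 3: algebraic multiplicity = 4, geometric multiplicity = 3

Determining the block sizes for each eigenvalue:
  λ = 3: 3 blocks summing to 4 forces exactly one block of size 2 and the rest size 1 → block sizes [2, 1, 1]

Assembling the blocks gives a Jordan form
J =
  [3, 1, 0, 0]
  [0, 3, 0, 0]
  [0, 0, 3, 0]
  [0, 0, 0, 3]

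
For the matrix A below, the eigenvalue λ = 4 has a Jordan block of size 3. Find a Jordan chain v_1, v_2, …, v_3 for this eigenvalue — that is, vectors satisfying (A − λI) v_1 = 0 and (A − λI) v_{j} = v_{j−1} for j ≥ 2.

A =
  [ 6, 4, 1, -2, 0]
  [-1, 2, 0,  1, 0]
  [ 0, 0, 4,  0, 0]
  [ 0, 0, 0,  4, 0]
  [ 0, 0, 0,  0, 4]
A Jordan chain for λ = 4 of length 3:
v_1 = (2, -1, 0, 0, 0)ᵀ
v_2 = (1, 0, 0, 0, 0)ᵀ
v_3 = (0, 0, 1, 0, 0)ᵀ

Let N = A − (4)·I. We want v_3 with N^3 v_3 = 0 but N^2 v_3 ≠ 0; then v_{j-1} := N · v_j for j = 3, …, 2.

Pick v_3 = (0, 0, 1, 0, 0)ᵀ.
Then v_2 = N · v_3 = (1, 0, 0, 0, 0)ᵀ.
Then v_1 = N · v_2 = (2, -1, 0, 0, 0)ᵀ.

Sanity check: (A − (4)·I) v_1 = (0, 0, 0, 0, 0)ᵀ = 0. ✓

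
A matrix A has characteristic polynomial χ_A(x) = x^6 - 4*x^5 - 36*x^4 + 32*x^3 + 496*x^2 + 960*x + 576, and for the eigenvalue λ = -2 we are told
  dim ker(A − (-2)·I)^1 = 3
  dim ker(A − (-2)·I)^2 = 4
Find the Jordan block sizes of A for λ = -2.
Block sizes for λ = -2: [2, 1, 1]

From the dimensions of kernels of powers, the number of Jordan blocks of size at least j is d_j − d_{j−1} where d_j = dim ker(N^j) (with d_0 = 0). Computing the differences gives [3, 1].
The number of blocks of size exactly k is (#blocks of size ≥ k) − (#blocks of size ≥ k + 1), so the partition is: 2 block(s) of size 1, 1 block(s) of size 2.
In nonincreasing order the block sizes are [2, 1, 1].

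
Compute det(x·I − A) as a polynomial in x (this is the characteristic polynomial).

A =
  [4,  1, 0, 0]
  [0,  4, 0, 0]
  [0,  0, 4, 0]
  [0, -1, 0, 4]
x^4 - 16*x^3 + 96*x^2 - 256*x + 256

Expanding det(x·I − A) (e.g. by cofactor expansion or by noting that A is similar to its Jordan form J, which has the same characteristic polynomial as A) gives
  χ_A(x) = x^4 - 16*x^3 + 96*x^2 - 256*x + 256
which factors as (x - 4)^4. The eigenvalues (with algebraic multiplicities) are λ = 4 with multiplicity 4.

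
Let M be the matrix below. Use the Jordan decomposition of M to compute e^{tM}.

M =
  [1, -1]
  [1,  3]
e^{tM} =
  [-t*exp(2*t) + exp(2*t), -t*exp(2*t)]
  [t*exp(2*t), t*exp(2*t) + exp(2*t)]

Strategy: write M = P · J · P⁻¹ where J is a Jordan canonical form, so e^{tM} = P · e^{tJ} · P⁻¹, and e^{tJ} can be computed block-by-block.

M has Jordan form
J =
  [2, 1]
  [0, 2]
(up to reordering of blocks).

Per-block formulas:
  For a 2×2 Jordan block J_2(2): exp(t · J_2(2)) = e^(2t)·(I + t·N), where N is the 2×2 nilpotent shift.

After assembling e^{tJ} and conjugating by P, we get:

e^{tM} =
  [-t*exp(2*t) + exp(2*t), -t*exp(2*t)]
  [t*exp(2*t), t*exp(2*t) + exp(2*t)]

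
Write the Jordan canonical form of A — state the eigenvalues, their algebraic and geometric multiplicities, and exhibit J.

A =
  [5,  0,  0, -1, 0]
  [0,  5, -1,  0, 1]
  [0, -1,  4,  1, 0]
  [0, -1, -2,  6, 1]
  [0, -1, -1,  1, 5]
J_3(5) ⊕ J_2(5)

The characteristic polynomial is
  det(x·I − A) = x^5 - 25*x^4 + 250*x^3 - 1250*x^2 + 3125*x - 3125 = (x - 5)^5

Eigenvalues and multiplicities (the geometric multiplicity of λ is n − rank(A − λI), which equals the number of Jordan blocks for λ):
  λ = 5: algebraic multiplicity = 5, geometric multiplicity = 2

Determining the block sizes for each eigenvalue:
  λ = 5: with am = 5 and gm = 2, the partition is not yet determined (e.g. several partitions of 5 into 2 parts exist). Let N = A − (5)·I. Computing rank(N^1) = 3, rank(N^2) = 1, rank(N^3) = 0; the number of blocks of size ≥ j is rank(N^{j−1}) − rank(N^j), giving [2, 2, 1]. So we have 1 block(s) of size 3, 1 block(s) of size 2 → block sizes [3, 2]

Assembling the blocks gives a Jordan form
J =
  [5, 1, 0, 0, 0]
  [0, 5, 1, 0, 0]
  [0, 0, 5, 0, 0]
  [0, 0, 0, 5, 1]
  [0, 0, 0, 0, 5]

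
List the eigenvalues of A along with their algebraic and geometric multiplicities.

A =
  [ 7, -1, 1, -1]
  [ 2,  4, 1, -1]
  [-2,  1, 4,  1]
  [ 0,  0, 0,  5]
λ = 5: alg = 4, geom = 3

Step 1 — factor the characteristic polynomial to read off the algebraic multiplicities:
  χ_A(x) = (x - 5)^4

Step 2 — compute geometric multiplicities via the rank-nullity identity g(λ) = n − rank(A − λI):
  rank(A − (5)·I) = 1, so dim ker(A − (5)·I) = n − 1 = 3

Summary:
  λ = 5: algebraic multiplicity = 4, geometric multiplicity = 3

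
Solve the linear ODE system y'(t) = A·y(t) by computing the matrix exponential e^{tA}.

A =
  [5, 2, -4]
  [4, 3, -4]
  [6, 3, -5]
e^{tA} =
  [4*t*exp(t) + exp(t), 2*t*exp(t), -4*t*exp(t)]
  [4*t*exp(t), 2*t*exp(t) + exp(t), -4*t*exp(t)]
  [6*t*exp(t), 3*t*exp(t), -6*t*exp(t) + exp(t)]

Strategy: write A = P · J · P⁻¹ where J is a Jordan canonical form, so e^{tA} = P · e^{tJ} · P⁻¹, and e^{tJ} can be computed block-by-block.

A has Jordan form
J =
  [1, 1, 0]
  [0, 1, 0]
  [0, 0, 1]
(up to reordering of blocks).

Per-block formulas:
  For a 1×1 block at λ = 1: exp(t · [1]) = [e^(1t)].
  For a 2×2 Jordan block J_2(1): exp(t · J_2(1)) = e^(1t)·(I + t·N), where N is the 2×2 nilpotent shift.

After assembling e^{tJ} and conjugating by P, we get:

e^{tA} =
  [4*t*exp(t) + exp(t), 2*t*exp(t), -4*t*exp(t)]
  [4*t*exp(t), 2*t*exp(t) + exp(t), -4*t*exp(t)]
  [6*t*exp(t), 3*t*exp(t), -6*t*exp(t) + exp(t)]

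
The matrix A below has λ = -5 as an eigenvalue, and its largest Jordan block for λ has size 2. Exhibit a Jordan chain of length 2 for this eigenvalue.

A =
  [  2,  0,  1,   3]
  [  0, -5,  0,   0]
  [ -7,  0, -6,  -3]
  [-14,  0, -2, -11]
A Jordan chain for λ = -5 of length 2:
v_1 = (7, 0, -7, -14)ᵀ
v_2 = (1, 0, 0, 0)ᵀ

Let N = A − (-5)·I. We want v_2 with N^2 v_2 = 0 but N^1 v_2 ≠ 0; then v_{j-1} := N · v_j for j = 2, …, 2.

Pick v_2 = (1, 0, 0, 0)ᵀ.
Then v_1 = N · v_2 = (7, 0, -7, -14)ᵀ.

Sanity check: (A − (-5)·I) v_1 = (0, 0, 0, 0)ᵀ = 0. ✓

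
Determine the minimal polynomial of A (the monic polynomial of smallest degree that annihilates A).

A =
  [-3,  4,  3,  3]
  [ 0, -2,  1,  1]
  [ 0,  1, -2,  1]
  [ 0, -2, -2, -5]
x^3 + 9*x^2 + 27*x + 27

The characteristic polynomial is χ_A(x) = (x + 3)^4, so the eigenvalues are known. The minimal polynomial is
  m_A(x) = Π_λ (x − λ)^{k_λ}
where k_λ is the size of the *largest* Jordan block for λ (equivalently, the smallest k with (A − λI)^k v = 0 for every generalised eigenvector v of λ).

  λ = -3: largest Jordan block has size 3, contributing (x + 3)^3

So m_A(x) = (x + 3)^3 = x^3 + 9*x^2 + 27*x + 27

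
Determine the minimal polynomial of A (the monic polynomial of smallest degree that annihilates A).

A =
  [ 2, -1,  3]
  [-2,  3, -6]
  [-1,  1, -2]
x^2 - 2*x + 1

The characteristic polynomial is χ_A(x) = (x - 1)^3, so the eigenvalues are known. The minimal polynomial is
  m_A(x) = Π_λ (x − λ)^{k_λ}
where k_λ is the size of the *largest* Jordan block for λ (equivalently, the smallest k with (A − λI)^k v = 0 for every generalised eigenvector v of λ).

  λ = 1: largest Jordan block has size 2, contributing (x − 1)^2

So m_A(x) = (x - 1)^2 = x^2 - 2*x + 1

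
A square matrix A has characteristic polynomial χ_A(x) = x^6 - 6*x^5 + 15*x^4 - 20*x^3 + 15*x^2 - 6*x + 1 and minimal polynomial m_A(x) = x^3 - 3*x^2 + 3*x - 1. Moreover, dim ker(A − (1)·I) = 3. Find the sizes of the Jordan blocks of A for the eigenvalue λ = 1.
Block sizes for λ = 1: [3, 2, 1]

Step 1 — from the characteristic polynomial, algebraic multiplicity of λ = 1 is 6. From dim ker(A − (1)·I) = 3, there are exactly 3 Jordan blocks for λ = 1.
Step 2 — from the minimal polynomial, the factor (x − 1)^3 tells us the largest block for λ = 1 has size 3.
Step 3 — with total size 6, 3 blocks, and largest block 3, the block sizes (in nonincreasing order) are [3, 2, 1].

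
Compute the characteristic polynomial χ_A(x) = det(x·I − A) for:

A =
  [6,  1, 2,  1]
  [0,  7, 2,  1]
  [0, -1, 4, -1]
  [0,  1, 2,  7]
x^4 - 24*x^3 + 216*x^2 - 864*x + 1296

Expanding det(x·I − A) (e.g. by cofactor expansion or by noting that A is similar to its Jordan form J, which has the same characteristic polynomial as A) gives
  χ_A(x) = x^4 - 24*x^3 + 216*x^2 - 864*x + 1296
which factors as (x - 6)^4. The eigenvalues (with algebraic multiplicities) are λ = 6 with multiplicity 4.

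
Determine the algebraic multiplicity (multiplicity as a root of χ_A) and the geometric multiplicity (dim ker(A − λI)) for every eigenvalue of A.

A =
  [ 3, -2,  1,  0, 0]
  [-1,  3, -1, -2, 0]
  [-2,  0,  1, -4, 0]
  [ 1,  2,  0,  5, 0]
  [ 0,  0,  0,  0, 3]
λ = 3: alg = 5, geom = 3

Step 1 — factor the characteristic polynomial to read off the algebraic multiplicities:
  χ_A(x) = (x - 3)^5

Step 2 — compute geometric multiplicities via the rank-nullity identity g(λ) = n − rank(A − λI):
  rank(A − (3)·I) = 2, so dim ker(A − (3)·I) = n − 2 = 3

Summary:
  λ = 3: algebraic multiplicity = 5, geometric multiplicity = 3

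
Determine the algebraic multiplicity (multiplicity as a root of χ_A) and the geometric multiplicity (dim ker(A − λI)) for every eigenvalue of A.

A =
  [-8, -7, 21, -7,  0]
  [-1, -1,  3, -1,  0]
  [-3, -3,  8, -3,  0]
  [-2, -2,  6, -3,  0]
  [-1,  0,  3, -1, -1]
λ = -1: alg = 5, geom = 3

Step 1 — factor the characteristic polynomial to read off the algebraic multiplicities:
  χ_A(x) = (x + 1)^5

Step 2 — compute geometric multiplicities via the rank-nullity identity g(λ) = n − rank(A − λI):
  rank(A − (-1)·I) = 2, so dim ker(A − (-1)·I) = n − 2 = 3

Summary:
  λ = -1: algebraic multiplicity = 5, geometric multiplicity = 3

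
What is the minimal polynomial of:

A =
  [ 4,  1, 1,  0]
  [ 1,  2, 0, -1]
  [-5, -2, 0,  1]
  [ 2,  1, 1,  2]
x^2 - 4*x + 4

The characteristic polynomial is χ_A(x) = (x - 2)^4, so the eigenvalues are known. The minimal polynomial is
  m_A(x) = Π_λ (x − λ)^{k_λ}
where k_λ is the size of the *largest* Jordan block for λ (equivalently, the smallest k with (A − λI)^k v = 0 for every generalised eigenvector v of λ).

  λ = 2: largest Jordan block has size 2, contributing (x − 2)^2

So m_A(x) = (x - 2)^2 = x^2 - 4*x + 4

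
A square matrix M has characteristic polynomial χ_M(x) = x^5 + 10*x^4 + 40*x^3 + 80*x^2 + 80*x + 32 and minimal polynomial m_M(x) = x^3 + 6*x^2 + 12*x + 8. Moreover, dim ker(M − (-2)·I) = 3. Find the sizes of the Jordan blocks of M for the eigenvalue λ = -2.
Block sizes for λ = -2: [3, 1, 1]

Step 1 — from the characteristic polynomial, algebraic multiplicity of λ = -2 is 5. From dim ker(M − (-2)·I) = 3, there are exactly 3 Jordan blocks for λ = -2.
Step 2 — from the minimal polynomial, the factor (x + 2)^3 tells us the largest block for λ = -2 has size 3.
Step 3 — with total size 5, 3 blocks, and largest block 3, the block sizes (in nonincreasing order) are [3, 1, 1].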